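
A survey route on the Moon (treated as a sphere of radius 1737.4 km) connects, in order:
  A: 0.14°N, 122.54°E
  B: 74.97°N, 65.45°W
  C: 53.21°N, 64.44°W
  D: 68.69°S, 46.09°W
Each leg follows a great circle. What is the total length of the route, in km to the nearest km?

7555 km

Leg A→B: central angle 1.8281 rad, distance 3176.1 km.
Leg B→C: central angle 0.3798 rad, distance 659.9 km.
Leg C→D: central angle 2.1406 rad, distance 3719.2 km.
Total: 3176.1 + 659.9 + 3719.2 ≈ 7555 km.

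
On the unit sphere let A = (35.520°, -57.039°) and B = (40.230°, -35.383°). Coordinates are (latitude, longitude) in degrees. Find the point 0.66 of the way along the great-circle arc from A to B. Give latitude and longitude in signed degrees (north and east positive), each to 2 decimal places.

The central angle between A and B is δ = 0.3086 rad.
With f = 0.66, the slerp weights are sin((1−f)δ)/sin δ = 0.3448 and sin(fδ)/sin δ = 0.6660.
Weighted sum of the unit vectors: (0.3448)·(0.4428,-0.6829,0.5810) + (0.6660)·(0.6224,-0.4421,0.6459) = (0.5672, -0.5299, 0.6305).
Converting back: φ = atan2(z, √(x²+y²)) = 39.08°, λ = atan2(y, x) = -43.05°.

39.08°, -43.05°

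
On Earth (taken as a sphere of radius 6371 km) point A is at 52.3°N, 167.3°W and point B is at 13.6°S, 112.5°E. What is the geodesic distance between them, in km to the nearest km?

In radians: φ₁ = 0.9128, φ₂ = -0.2374, Δλ = -80.200° = -1.3998 rad.
cos c = sin φ₁ sin φ₂ + cos φ₁ cos φ₂ cos Δλ = (0.7912)(-0.2351) + (0.6115)(0.9720)(0.1702) = -0.08488,
so c = arccos(-0.08488) = 1.65578 rad.
Distance = R·c = 6371 × 1.6558 ≈ 10549 km.

10549 km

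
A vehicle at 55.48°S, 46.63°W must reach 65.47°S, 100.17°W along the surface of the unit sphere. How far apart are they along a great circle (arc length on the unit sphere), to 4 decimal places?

0.4748

With latitudes φ₁ = -55.480°, φ₂ = -65.470° and longitude difference Δλ = -53.540°:
cos c = sin φ₁ sin φ₂ + cos φ₁ cos φ₂ cos Δλ = (-0.8239)(-0.9097) + (0.5667)(0.4152)(0.5943) = 0.88938,
so c = arccos(0.88938) = 0.47481 rad.
On the unit sphere the arc length equals the central angle: 0.4748.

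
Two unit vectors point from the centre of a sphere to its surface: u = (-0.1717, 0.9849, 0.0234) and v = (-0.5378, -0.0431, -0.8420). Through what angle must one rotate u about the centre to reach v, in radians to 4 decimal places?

u·v = 0.0302; |u| = 1.0000, |v| = 1.0000.
cos θ = (u·v)/(|u||v|) = 0.0302, so θ = 1.5406 rad.

1.5406 rad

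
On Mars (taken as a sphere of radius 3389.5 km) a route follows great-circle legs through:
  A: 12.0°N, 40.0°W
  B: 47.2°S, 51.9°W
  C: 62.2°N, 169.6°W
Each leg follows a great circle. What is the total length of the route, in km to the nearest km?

12005 km

Leg A→B: central angle 1.0498 rad, distance 3558.2 km.
Leg B→C: central angle 2.4920 rad, distance 8446.7 km.
Total: 3558.2 + 8446.7 ≈ 12005 km.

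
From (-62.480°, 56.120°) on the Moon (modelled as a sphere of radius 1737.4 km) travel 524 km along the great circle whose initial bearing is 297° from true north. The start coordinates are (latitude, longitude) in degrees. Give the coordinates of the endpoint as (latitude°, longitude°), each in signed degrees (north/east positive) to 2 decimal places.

Angular distance δ = d/R = 524/1737.4 = 0.30160 rad; initial bearing θ = 5.1836 rad.
sin φ₂ = sin φ₁ cos δ + cos φ₁ sin δ cos θ = (-0.8868)(0.9549) + (0.4621)(0.2970)(0.4540) = -0.7845, so φ₂ = -51.68°.
Δλ = atan2(sin θ sin δ cos φ₁, cos δ − sin φ₁ sin φ₂) = atan2(-0.1223, 0.2591) = -25.265°.
λ₂ = 56.120° − 25.265° = 30.85°.

-51.68°, 30.85°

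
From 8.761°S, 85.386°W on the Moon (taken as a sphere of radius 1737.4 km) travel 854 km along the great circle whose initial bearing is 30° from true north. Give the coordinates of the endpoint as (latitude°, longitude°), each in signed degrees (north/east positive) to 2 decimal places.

Angular distance δ = d/R = 854/1737.4 = 0.49154 rad; initial bearing θ = 0.5236 rad.
sin φ₂ = sin φ₁ cos δ + cos φ₁ sin δ cos θ = (-0.1523)(0.8816) + (0.9883)(0.4720)(0.8660) = 0.2697, so φ₂ = 15.65°.
Δλ = atan2(sin θ sin δ cos φ₁, cos δ − sin φ₁ sin φ₂) = atan2(0.2332, 0.9227) = 14.186°.
λ₂ = -85.386° + 14.186° = -71.20°.

15.65°, -71.20°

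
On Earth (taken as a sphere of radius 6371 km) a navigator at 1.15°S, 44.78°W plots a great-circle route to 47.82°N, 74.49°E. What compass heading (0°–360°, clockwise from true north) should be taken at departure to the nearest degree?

39°

With φ₁ = -0.0201, φ₂ = 0.8346, Δλ = 2.0817 rad, the forward-azimuth formula gives
θ = atan2( sin Δλ cos φ₂ , cos φ₁ sin φ₂ − sin φ₁ cos φ₂ cos Δλ ) = atan2(0.5857, 0.7343) = 38.58°.
So the initial bearing is 39°.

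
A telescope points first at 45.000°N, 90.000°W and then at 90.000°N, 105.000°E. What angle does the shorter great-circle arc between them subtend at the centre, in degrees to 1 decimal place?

Let φ₁ = 0.7854 rad, φ₂ = 1.5708 rad, and Δλ = -2.8798 rad.
cos c = sin φ₁ sin φ₂ + cos φ₁ cos φ₂ cos Δλ = (0.7071)(1.0000) + (0.7071)(0.0000)(-0.9659) = 0.70711,
so c = arccos(0.70711) = 0.78540 rad.
So the angular separation is 45.0°.

45.0°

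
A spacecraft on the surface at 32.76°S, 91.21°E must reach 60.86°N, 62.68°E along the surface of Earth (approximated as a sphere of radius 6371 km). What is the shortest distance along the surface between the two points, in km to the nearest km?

Let φ₁ = -0.5718 rad, φ₂ = 1.0622 rad, and Δλ = -0.4979 rad.
cos c = sin φ₁ sin φ₂ + cos φ₁ cos φ₂ cos Δλ = (-0.5411)(0.8734) + (0.8409)(0.4869)(0.8786) = -0.11286,
so c = arccos(-0.11286) = 1.68390 rad.
Distance = R·c = 6371 × 1.6839 ≈ 10728 km.

10728 km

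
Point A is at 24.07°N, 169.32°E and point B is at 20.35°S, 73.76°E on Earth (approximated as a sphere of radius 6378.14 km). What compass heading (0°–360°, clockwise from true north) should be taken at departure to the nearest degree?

With φ₁ = 0.4201, φ₂ = -0.3552, Δλ = -1.6678 rad, the forward-azimuth formula gives
θ = atan2( sin Δλ cos φ₂ , cos φ₁ sin φ₂ − sin φ₁ cos φ₂ cos Δλ ) = atan2(-0.9332, -0.2805) = -106.73°.
Adding 360° brings this into [0°, 360°): 253°.

253°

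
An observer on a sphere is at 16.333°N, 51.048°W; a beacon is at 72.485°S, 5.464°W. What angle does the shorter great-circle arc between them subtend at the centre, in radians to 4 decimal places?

1.6369 rad

With latitudes φ₁ = 16.333°, φ₂ = -72.485° and longitude difference Δλ = 45.584°:
cos c = sin φ₁ sin φ₂ + cos φ₁ cos φ₂ cos Δλ = (0.2812)(-0.9536) + (0.9596)(0.3010)(0.6999) = -0.06605,
so c = arccos(-0.06605) = 1.63690 rad.
So the angular separation is 1.6369 rad.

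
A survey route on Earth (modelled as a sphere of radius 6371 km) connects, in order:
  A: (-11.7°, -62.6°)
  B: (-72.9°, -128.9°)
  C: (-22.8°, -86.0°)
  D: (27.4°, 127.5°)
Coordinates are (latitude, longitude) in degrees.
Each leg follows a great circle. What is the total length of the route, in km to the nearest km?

30768 km

Leg A→B: central angle 1.2561 rad, distance 8002.4 km.
Leg B→C: central angle 0.9656 rad, distance 6151.6 km.
Leg C→D: central angle 2.6077 rad, distance 16613.5 km.
Total: 8002.4 + 6151.6 + 16613.5 ≈ 30768 km.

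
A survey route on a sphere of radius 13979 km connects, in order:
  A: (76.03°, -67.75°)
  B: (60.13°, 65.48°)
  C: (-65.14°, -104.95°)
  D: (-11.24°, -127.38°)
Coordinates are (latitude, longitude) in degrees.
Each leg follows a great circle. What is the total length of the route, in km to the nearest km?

65884 km

Leg A→B: central angle 0.7088 rad, distance 9908.0 km.
Leg B→C: central angle 3.0255 rad, distance 42293.1 km.
Leg C→D: central angle 0.9788 rad, distance 13682.9 km.
Total: 9908.0 + 42293.1 + 13682.9 ≈ 65884 km.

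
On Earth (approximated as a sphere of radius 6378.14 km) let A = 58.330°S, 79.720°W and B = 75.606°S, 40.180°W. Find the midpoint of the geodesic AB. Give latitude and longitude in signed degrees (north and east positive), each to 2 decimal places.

Central angle δ = 0.3897 rad. Interpolating on the sphere with fraction f = 0.5:
P = [sin((1−f)δ)·A + sin(fδ)·B] / sin δ = 0.5096·A + 0.5096·B in Cartesian coordinates,
giving P = (0.1445, -0.3450, -0.9274), i.e. latitude -68.03°, longitude -67.27°.

-68.03°, -67.27°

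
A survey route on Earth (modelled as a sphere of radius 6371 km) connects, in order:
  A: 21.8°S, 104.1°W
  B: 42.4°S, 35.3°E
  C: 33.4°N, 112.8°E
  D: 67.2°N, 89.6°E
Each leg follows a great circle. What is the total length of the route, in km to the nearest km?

27336 km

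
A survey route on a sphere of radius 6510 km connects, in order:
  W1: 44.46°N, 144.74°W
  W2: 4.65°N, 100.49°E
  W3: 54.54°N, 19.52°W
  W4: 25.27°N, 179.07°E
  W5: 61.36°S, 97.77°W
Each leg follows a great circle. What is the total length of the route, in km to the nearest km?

Leg W1→W2: central angle 1.8145 rad, distance 11812.2 km.
Leg W2→W3: central angle 1.7959 rad, distance 11691.0 km.
Leg W3→W4: central angle 1.7209 rad, distance 11203.1 km.
Leg W4→W5: central angle 1.8997 rad, distance 12367.2 km.
Total: 11812.2 + 11691.0 + 11203.1 + 12367.2 ≈ 47074 km.

47074 km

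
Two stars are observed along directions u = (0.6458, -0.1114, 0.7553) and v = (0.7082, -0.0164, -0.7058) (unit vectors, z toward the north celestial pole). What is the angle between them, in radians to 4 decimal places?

u·v = -0.0739; |u| = 1.0000, |v| = 1.0000.
cos θ = (u·v)/(|u||v|) = -0.0739, so θ = 1.6448 rad.

1.6448 rad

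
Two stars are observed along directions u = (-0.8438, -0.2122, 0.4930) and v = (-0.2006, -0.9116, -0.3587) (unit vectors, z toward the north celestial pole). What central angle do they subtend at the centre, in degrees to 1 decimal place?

u·v = 0.1859; |u| = 1.0000, |v| = 1.0000.
cos θ = (u·v)/(|u||v|) = 0.1859, so θ = 79.3°.

79.3°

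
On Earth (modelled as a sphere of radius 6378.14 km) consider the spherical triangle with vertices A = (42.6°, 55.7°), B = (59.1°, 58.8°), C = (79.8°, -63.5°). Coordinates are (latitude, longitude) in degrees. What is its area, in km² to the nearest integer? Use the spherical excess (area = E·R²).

1592858 km²

Side lengths (central angles): a = 0.6503, b = 0.9241, c = 0.2899 rad; semiperimeter s = 0.9321.
By l'Huilier's theorem, tan(E/4) = √[tan(s/2) tan((s−a)/2) tan((s−b)/2) tan((s−c)/2)], giving spherical excess E = 0.0392 rad.
Area = E·R² = 0.0392 × (6378.14)² ≈ 1592858 km².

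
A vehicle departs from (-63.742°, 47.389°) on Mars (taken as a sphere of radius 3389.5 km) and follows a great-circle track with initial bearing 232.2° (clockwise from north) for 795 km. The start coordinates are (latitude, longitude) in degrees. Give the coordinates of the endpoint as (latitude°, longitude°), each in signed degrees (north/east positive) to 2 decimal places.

-69.27°, 16.13°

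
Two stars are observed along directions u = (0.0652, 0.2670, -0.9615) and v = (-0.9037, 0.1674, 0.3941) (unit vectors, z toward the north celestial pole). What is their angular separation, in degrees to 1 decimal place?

113.2°

u·v = -0.3932; |u| = 1.0000, |v| = 1.0000.
cos θ = (u·v)/(|u||v|) = -0.3931, so θ = 113.2°.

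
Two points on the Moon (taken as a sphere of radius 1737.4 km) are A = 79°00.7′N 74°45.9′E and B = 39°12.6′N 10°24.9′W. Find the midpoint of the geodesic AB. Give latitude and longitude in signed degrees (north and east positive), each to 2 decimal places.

Central angle δ = 0.8854 rad. Interpolating on the sphere with fraction f = 0.5:
P = [sin((1−f)δ)·A + sin(fδ)·B] / sin δ = 0.5533·A + 0.5533·B in Cartesian coordinates,
giving P = (0.4494, 0.0243, 0.8930), i.e. latitude 63.25°, longitude 3.09°.

63.25°, 3.09°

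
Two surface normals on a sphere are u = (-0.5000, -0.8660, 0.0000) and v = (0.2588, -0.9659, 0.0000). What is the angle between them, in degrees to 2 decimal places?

45.00°

u·v = 0.7071; |u| = 1.0000, |v| = 1.0000.
cos θ = (u·v)/(|u||v|) = 0.7071, so θ = 45.00°.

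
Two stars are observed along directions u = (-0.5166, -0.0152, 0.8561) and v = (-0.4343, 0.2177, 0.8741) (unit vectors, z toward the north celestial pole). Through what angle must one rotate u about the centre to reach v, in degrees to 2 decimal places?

u·v = 0.9694; |u| = 1.0000, |v| = 1.0000.
cos θ = (u·v)/(|u||v|) = 0.9693, so θ = 14.23°.

14.23°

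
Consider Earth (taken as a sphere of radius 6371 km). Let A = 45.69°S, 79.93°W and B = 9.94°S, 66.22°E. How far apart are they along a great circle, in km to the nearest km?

12966 km

In radians: φ₁ = -0.7974, φ₂ = -0.1735, Δλ = 146.150° = 2.5508 rad.
cos c = sin φ₁ sin φ₂ + cos φ₁ cos φ₂ cos Δλ = (-0.7156)(-0.1726) + (0.6985)(0.9850)(-0.8305) = -0.44791,
so c = arccos(-0.44791) = 2.03522 rad.
Distance = R·c = 6371 × 2.0352 ≈ 12966 km.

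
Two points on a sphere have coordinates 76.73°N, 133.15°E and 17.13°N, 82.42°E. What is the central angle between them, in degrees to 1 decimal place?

64.8°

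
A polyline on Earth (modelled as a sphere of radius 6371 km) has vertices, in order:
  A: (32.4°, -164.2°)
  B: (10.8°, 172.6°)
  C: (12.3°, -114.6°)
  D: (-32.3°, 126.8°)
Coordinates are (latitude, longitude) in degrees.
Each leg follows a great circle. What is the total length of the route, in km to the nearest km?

24696 km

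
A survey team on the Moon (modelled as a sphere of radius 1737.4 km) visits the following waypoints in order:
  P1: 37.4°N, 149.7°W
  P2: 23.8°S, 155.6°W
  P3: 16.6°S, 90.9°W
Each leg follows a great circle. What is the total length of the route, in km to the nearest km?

3703 km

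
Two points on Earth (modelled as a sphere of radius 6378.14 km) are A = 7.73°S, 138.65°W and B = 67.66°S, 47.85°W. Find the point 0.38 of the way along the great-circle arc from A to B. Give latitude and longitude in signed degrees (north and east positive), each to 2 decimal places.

The central angle between A and B is δ = 1.4514 rad.
With f = 0.38, the slerp weights are sin((1−f)δ)/sin δ = 0.7888 and sin(fδ)/sin δ = 0.5277.
Weighted sum of the unit vectors: (0.7888)·(-0.7439,-0.6547,-0.1345) + (0.5277)·(0.2551,-0.2818,-0.9249) = (-0.4522, -0.6651, -0.5942).
Converting back: φ = atan2(z, √(x²+y²)) = -36.46°, λ = atan2(y, x) = -124.21°.

-36.46°, -124.21°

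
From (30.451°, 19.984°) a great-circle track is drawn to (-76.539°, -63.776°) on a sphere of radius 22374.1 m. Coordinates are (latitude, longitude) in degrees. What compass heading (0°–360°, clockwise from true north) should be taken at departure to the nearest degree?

Δλ = -83.760° = -1.4619 rad.
y = sin Δλ · cos φ₂ = (-0.9941)(0.2328) = -0.2314
x = cos φ₁ sin φ₂ − sin φ₁ cos φ₂ cos Δλ = (0.8621)(-0.9725) − (0.5068)(0.2328)(0.1087) = -0.8512
θ = atan2(y, x) = -164.79°; adding 360° gives 195°.

195°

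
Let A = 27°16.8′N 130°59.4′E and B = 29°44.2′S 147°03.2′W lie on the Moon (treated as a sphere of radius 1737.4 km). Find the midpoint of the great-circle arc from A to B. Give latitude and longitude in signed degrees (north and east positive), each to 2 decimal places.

Central angle δ = 1.6904 rad. Interpolating on the sphere with fraction f = 0.5:
P = [sin((1−f)δ)·A + sin(fδ)·B] / sin δ = 0.7535·A + 0.7535·B in Cartesian coordinates,
giving P = (-0.9883, 0.1497, -0.0284), i.e. latitude -1.63°, longitude 171.39°.

-1.63°, 171.39°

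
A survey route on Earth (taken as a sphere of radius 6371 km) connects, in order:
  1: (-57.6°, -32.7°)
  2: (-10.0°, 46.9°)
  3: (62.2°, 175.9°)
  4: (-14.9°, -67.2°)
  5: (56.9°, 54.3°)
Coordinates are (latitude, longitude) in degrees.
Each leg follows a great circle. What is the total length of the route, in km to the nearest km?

47508 km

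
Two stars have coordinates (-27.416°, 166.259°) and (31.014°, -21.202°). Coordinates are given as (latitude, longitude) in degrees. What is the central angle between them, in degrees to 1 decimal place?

Let φ₁ = -0.4785 rad, φ₂ = 0.5413 rad, and Δλ = 3.0114 rad.
cos c = sin φ₁ sin φ₂ + cos φ₁ cos φ₂ cos Δλ = (-0.4604)(0.5152) + (0.8877)(0.8570)(-0.9915) = -0.99159,
so c = arccos(-0.99159) = 3.01179 rad.
So the angular separation is 172.6°.

172.6°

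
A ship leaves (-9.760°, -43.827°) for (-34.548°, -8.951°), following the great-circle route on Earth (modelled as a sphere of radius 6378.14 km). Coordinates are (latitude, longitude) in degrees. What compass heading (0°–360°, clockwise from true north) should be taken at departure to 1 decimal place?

133.3°

Δλ = 34.876° = 0.6087 rad.
y = sin Δλ · cos φ₂ = (0.5718)(0.8237) = 0.4710
x = cos φ₁ sin φ₂ − sin φ₁ cos φ₂ cos Δλ = (0.9855)(-0.5671) − (-0.1695)(0.8237)(0.8204) = -0.4443
θ = atan2(y, x) = 133.33°, so the bearing is 133.3°.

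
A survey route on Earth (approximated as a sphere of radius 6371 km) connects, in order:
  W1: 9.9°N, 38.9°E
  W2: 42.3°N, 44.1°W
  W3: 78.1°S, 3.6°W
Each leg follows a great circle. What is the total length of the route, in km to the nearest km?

22357 km

Leg W1→W2: central angle 1.3648 rad, distance 8695.4 km.
Leg W2→W3: central angle 2.1443 rad, distance 13661.3 km.
Total: 8695.4 + 13661.3 ≈ 22357 km.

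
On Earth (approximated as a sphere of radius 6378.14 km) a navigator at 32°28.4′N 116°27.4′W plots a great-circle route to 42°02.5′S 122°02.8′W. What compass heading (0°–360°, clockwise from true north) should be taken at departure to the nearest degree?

Δλ = -5.590° = -0.0976 rad.
y = sin Δλ · cos φ₂ = (-0.0974)(0.7427) = -0.0723
x = cos φ₁ sin φ₂ − sin φ₁ cos φ₂ cos Δλ = (0.8436)(-0.6697) − (0.5369)(0.7427)(0.9952) = -0.9618
θ = atan2(y, x) = -175.70°; adding 360° gives 184°.

184°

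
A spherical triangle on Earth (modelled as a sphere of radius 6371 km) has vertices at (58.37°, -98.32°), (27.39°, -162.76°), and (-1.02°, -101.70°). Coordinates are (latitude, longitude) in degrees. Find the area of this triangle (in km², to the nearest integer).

21473218 km²

Side lengths (central angles): a = 1.1358, b = 1.0376, c = 0.9365 rad; semiperimeter s = 1.5550.
By l'Huilier's theorem, tan(E/4) = √[tan(s/2) tan((s−a)/2) tan((s−b)/2) tan((s−c)/2)], giving spherical excess E = 0.5290 rad.
Area = E·R² = 0.5290 × (6371)² ≈ 21473218 km².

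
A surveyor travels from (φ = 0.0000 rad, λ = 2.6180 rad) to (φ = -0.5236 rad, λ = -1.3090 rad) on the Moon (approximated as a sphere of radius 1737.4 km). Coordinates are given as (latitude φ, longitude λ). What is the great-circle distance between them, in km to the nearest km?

3874 km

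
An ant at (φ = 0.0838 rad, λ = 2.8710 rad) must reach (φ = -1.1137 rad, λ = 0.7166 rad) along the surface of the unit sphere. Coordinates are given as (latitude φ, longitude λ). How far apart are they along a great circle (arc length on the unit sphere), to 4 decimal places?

With latitudes φ₁ = 4.801°, φ₂ = -63.810° and longitude difference Δλ = -123.438°:
cos c = sin φ₁ sin φ₂ + cos φ₁ cos φ₂ cos Δλ = (0.0837)(-0.8973) + (0.9965)(0.4413)(-0.5510) = -0.31745,
so c = arccos(-0.31745) = 1.89384 rad.
On the unit sphere the arc length equals the central angle: 1.8938.

1.8938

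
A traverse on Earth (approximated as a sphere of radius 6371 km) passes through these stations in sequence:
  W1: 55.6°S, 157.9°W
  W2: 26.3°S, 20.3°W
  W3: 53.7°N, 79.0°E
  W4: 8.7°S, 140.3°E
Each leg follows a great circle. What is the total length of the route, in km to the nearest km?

Leg W1→W2: central angle 1.5792 rad, distance 10061.3 km.
Leg W2→W3: central angle 2.0296 rad, distance 12930.4 km.
Leg W3→W4: central angle 1.4110 rad, distance 8989.4 km.
Total: 10061.3 + 12930.4 + 8989.4 ≈ 31981 km.

31981 km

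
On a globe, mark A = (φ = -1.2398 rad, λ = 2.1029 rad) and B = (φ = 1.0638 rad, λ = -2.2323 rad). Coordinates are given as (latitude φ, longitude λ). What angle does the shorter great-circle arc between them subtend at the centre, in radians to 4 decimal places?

With latitudes φ₁ = -71.035°, φ₂ = 60.951° and longitude difference Δλ = 111.611°:
cos c = sin φ₁ sin φ₂ + cos φ₁ cos φ₂ cos Δλ = (-0.9457)(0.8742) + (0.3250)(0.4856)(-0.3683) = -0.88487,
so c = arccos(-0.88487) = 2.65702 rad.
So the angular separation is 2.6570 rad.

2.6570 rad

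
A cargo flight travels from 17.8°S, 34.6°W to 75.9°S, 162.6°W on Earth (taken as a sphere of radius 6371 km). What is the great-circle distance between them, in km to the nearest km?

In radians: φ₁ = -0.3107, φ₂ = -1.3247, Δλ = -128.000° = -2.2340 rad.
cos c = sin φ₁ sin φ₂ + cos φ₁ cos φ₂ cos Δλ = (-0.3057)(-0.9699) + (0.9521)(0.2436)(-0.6157) = 0.15368,
so c = arccos(0.15368) = 1.41650 rad.
Distance = R·c = 6371 × 1.4165 ≈ 9025 km.

9025 km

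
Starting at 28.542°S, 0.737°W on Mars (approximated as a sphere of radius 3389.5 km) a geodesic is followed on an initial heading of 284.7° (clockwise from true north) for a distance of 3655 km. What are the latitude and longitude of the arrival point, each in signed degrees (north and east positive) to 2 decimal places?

-1.69°, -59.24°

Angular distance δ = d/R = 3655/3389.5 = 1.07833 rad; initial bearing θ = 4.9690 rad.
sin φ₂ = sin φ₁ cos δ + cos φ₁ sin δ cos θ = (-0.4778)(0.4728) + (0.8785)(0.8812)(0.2538) = -0.0295, so φ₂ = -1.69°.
Δλ = atan2(sin θ sin δ cos φ₁, cos δ − sin φ₁ sin φ₂) = atan2(-0.7487, 0.4587) = -58.506°.
λ₂ = -0.737° − 58.506° = -59.24°.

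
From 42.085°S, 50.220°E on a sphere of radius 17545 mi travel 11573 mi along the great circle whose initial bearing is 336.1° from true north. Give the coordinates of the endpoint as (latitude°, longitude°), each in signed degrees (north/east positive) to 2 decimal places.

-6.54°, 35.75°

Angular distance δ = d/R = 11573/17545 = 0.65962 rad; initial bearing θ = 5.8661 rad.
sin φ₂ = sin φ₁ cos δ + cos φ₁ sin δ cos θ = (-0.6702)(0.7902) + (0.7422)(0.6128)(0.9143) = -0.1138, so φ₂ = -6.54°.
Δλ = atan2(sin θ sin δ cos φ₁, cos δ − sin φ₁ sin φ₂) = atan2(-0.1843, 0.7139) = -14.472°.
λ₂ = 50.220° − 14.472° = 35.75°.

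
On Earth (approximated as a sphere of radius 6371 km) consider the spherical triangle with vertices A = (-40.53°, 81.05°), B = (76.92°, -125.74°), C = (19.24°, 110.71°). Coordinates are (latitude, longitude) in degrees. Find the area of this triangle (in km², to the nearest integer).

19718703 km²

Side lengths (central angles): a = 1.3665, b = 1.1489, c = 2.4760 rad; semiperimeter s = 2.4957.
By l'Huilier's theorem, tan(E/4) = √[tan(s/2) tan((s−a)/2) tan((s−b)/2) tan((s−c)/2)], giving spherical excess E = 0.4858 rad.
Area = E·R² = 0.4858 × (6371)² ≈ 19718703 km².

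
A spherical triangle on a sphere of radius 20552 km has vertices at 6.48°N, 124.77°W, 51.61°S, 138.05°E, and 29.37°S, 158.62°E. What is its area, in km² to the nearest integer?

151238040 km²

Side lengths (central angles): a = 0.4710, b = 1.4251, c = 1.7371 rad; semiperimeter s = 1.8166.
By l'Huilier's theorem, tan(E/4) = √[tan(s/2) tan((s−a)/2) tan((s−b)/2) tan((s−c)/2)], giving spherical excess E = 0.3581 rad.
Area = E·R² = 0.3581 × (20552)² ≈ 151238040 km².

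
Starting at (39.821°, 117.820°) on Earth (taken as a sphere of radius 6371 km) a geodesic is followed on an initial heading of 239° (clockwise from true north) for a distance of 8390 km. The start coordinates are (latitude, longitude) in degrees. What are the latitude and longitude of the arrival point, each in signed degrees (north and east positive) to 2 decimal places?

Angular distance δ = d/R = 8390/6371 = 1.31690 rad; initial bearing θ = 4.1713 rad.
sin φ₂ = sin φ₁ cos δ + cos φ₁ sin δ cos θ = (0.6404)(0.2512) + (0.7680)(0.9679)(-0.5150) = -0.2220, so φ₂ = -12.83°.
Δλ = atan2(sin θ sin δ cos φ₁, cos δ − sin φ₁ sin φ₂) = atan2(-0.6372, 0.3934) = -58.313°.
λ₂ = 117.820° − 58.313° = 59.51°.

-12.83°, 59.51°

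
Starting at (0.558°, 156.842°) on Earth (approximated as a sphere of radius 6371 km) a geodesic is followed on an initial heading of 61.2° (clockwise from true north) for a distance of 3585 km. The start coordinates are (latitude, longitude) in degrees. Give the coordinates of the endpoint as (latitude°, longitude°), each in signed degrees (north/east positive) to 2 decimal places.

Angular distance δ = d/R = 3585/6371 = 0.56271 rad; initial bearing θ = 1.0681 rad.
sin φ₂ = sin φ₁ cos δ + cos φ₁ sin δ cos θ = (0.0097)(0.8458) + (1.0000)(0.5335)(0.4818) = 0.2652, so φ₂ = 15.38°.
Δλ = atan2(sin θ sin δ cos φ₁, cos δ − sin φ₁ sin φ₂) = atan2(0.4675, 0.8432) = 29.003°.
λ₂ = 156.842° + 29.003° = 185.84° → -174.16° after wrapping to (−180°, 180°].

15.38°, -174.16°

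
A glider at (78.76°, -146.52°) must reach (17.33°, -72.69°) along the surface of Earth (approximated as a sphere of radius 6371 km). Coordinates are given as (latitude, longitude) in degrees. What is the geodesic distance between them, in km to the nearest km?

7770 km

Let φ₁ = 1.3746 rad, φ₂ = 0.3025 rad, and Δλ = 1.2886 rad.
cos c = sin φ₁ sin φ₂ + cos φ₁ cos φ₂ cos Δλ = (0.9808)(0.2979) + (0.1949)(0.9546)(0.2785) = 0.34398,
so c = arccos(0.34398) = 1.21964 rad.
Distance = R·c = 6371 × 1.2196 ≈ 7770 km.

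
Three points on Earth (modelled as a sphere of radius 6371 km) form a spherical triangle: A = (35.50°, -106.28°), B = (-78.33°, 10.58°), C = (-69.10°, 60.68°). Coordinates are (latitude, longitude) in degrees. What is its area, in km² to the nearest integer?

6727695 km²

Side lengths (central angles): a = 0.2795, b = 2.5418, c = 2.2693 rad; semiperimeter s = 2.5453.
By l'Huilier's theorem, tan(E/4) = √[tan(s/2) tan((s−a)/2) tan((s−b)/2) tan((s−c)/2)], giving spherical excess E = 0.1657 rad.
Area = E·R² = 0.1657 × (6371)² ≈ 6727695 km².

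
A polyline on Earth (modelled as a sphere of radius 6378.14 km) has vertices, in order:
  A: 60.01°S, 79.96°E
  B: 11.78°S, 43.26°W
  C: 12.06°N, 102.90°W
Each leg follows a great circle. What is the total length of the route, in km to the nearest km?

17706 km

Leg A→B: central angle 1.6622 rad, distance 10601.6 km.
Leg B→C: central angle 1.1138 rad, distance 7104.3 km.
Total: 10601.6 + 7104.3 ≈ 17706 km.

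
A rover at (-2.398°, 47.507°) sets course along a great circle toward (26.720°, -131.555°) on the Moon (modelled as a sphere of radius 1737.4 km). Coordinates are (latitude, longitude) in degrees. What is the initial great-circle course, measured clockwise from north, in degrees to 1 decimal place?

With φ₁ = -0.0419, φ₂ = 0.4664, Δλ = -3.1252 rad, the forward-azimuth formula gives
θ = atan2( sin Δλ cos φ₂ , cos φ₁ sin φ₂ − sin φ₁ cos φ₂ cos Δλ ) = atan2(-0.0146, 0.4119) = -2.03°.
Adding 360° brings this into [0°, 360°): 358.0°.

358.0°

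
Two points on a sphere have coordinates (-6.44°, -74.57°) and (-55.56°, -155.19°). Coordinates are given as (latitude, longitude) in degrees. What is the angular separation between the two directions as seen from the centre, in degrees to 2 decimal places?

79.39°

With latitudes φ₁ = -6.440°, φ₂ = -55.560° and longitude difference Δλ = -80.620°:
Haversine: a = sin²(Δφ/2) + cos φ₁ cos φ₂ sin²(Δλ/2) = 0.1728 + (0.9937)(0.5655)(0.4185) = 0.40795.
Central angle c = 2·arcsin(√a) = 1.38565 rad.
So the angular separation is 79.39°.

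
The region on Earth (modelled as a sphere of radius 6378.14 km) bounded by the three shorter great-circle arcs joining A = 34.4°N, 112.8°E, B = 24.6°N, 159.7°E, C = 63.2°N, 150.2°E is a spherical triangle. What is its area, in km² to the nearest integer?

Side lengths (central angles): a = 0.6827, b = 0.6438, c = 0.7261 rad; semiperimeter s = 1.0263.
By l'Huilier's theorem, tan(E/4) = √[tan(s/2) tan((s−a)/2) tan((s−b)/2) tan((s−c)/2)], giving spherical excess E = 0.2138 rad.
Area = E·R² = 0.2138 × (6378.14)² ≈ 8697823 km².

8697823 km²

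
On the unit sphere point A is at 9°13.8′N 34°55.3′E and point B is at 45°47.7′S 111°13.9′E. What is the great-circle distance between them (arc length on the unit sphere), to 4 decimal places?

1.5229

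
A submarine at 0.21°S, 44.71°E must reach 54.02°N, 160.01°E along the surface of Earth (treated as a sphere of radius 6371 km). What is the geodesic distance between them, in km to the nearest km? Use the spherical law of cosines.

11644 km

Let φ₁ = -0.0037 rad, φ₂ = 0.9428 rad, and Δλ = 2.0124 rad.
cos c = sin φ₁ sin φ₂ + cos φ₁ cos φ₂ cos Δλ = (-0.0037)(0.8092) + (1.0000)(0.5875)(-0.4274) = -0.25404,
so c = arccos(-0.25404) = 1.82765 rad.
Distance = R·c = 6371 × 1.8276 ≈ 11644 km.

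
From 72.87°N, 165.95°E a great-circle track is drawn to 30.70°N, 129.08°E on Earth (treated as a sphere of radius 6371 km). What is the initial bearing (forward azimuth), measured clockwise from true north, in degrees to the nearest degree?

Δλ = -36.870° = -0.6435 rad.
y = sin Δλ · cos φ₂ = (-0.6000)(0.8599) = -0.5159
x = cos φ₁ sin φ₂ − sin φ₁ cos φ₂ cos Δλ = (0.2945)(0.5105) − (0.9556)(0.8599)(0.8000) = -0.5070
θ = atan2(y, x) = -134.50°; adding 360° gives 225°.

225°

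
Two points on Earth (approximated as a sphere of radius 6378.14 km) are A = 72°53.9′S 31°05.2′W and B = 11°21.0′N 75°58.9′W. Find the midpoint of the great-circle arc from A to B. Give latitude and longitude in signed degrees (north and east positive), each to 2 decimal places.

-32.17°, -66.08°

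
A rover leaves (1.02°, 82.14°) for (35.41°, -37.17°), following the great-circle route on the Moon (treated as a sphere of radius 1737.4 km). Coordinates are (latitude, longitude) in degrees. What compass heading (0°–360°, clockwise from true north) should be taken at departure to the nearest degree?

310°

With φ₁ = 0.0178, φ₂ = 0.6180, Δλ = -2.0824 rad, the forward-azimuth formula gives
θ = atan2( sin Δλ cos φ₂ , cos φ₁ sin φ₂ − sin φ₁ cos φ₂ cos Δλ ) = atan2(-0.7107, 0.5864) = -50.47°.
Adding 360° brings this into [0°, 360°): 310°.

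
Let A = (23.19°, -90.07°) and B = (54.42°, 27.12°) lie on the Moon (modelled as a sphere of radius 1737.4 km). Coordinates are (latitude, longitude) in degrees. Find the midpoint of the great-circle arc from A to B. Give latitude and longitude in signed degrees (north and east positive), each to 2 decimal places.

Central angle δ = 1.4948 rad. Interpolating on the sphere with fraction f = 0.5:
P = [sin((1−f)δ)·A + sin(fδ)·B] / sin δ = 0.6817·A + 0.6817·B in Cartesian coordinates,
giving P = (0.3523, -0.4458, 0.8229), i.e. latitude 55.38°, longitude -51.69°.

55.38°, -51.69°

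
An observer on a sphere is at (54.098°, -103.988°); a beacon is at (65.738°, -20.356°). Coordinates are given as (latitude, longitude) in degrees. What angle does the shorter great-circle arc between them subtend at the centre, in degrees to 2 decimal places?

With latitudes φ₁ = 54.098°, φ₂ = 65.738° and longitude difference Δλ = 83.632°:
Haversine: a = sin²(Δφ/2) + cos φ₁ cos φ₂ sin²(Δλ/2) = 0.0103 + (0.5864)(0.4109)(0.4445) = 0.11740.
Central angle c = 2·arcsin(√a) = 0.69944 rad.
So the angular separation is 40.07°.

40.07°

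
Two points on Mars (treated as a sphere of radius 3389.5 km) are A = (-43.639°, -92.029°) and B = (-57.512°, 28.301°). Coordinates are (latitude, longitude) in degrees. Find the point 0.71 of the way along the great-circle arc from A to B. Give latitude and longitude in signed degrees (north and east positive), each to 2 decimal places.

The central angle between A and B is δ = 1.1747 rad.
With f = 0.71, the slerp weights are sin((1−f)δ)/sin δ = 0.3622 and sin(fδ)/sin δ = 0.8028.
Weighted sum of the unit vectors: (0.3622)·(-0.0256,-0.7232,-0.6901) + (0.8028)·(0.4729,0.2547,-0.8435) = (0.3704, -0.0575, -0.9271).
Converting back: φ = atan2(z, √(x²+y²)) = -67.99°, λ = atan2(y, x) = -8.82°.

-67.99°, -8.82°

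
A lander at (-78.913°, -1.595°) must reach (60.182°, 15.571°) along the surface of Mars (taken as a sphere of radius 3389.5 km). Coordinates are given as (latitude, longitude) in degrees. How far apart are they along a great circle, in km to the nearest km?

With latitudes φ₁ = -78.913°, φ₂ = 60.182° and longitude difference Δλ = 17.166°:
Haversine: a = sin²(Δφ/2) + cos φ₁ cos φ₂ sin²(Δλ/2) = 0.8779 + (0.1923)(0.4972)(0.0223) = 0.88003.
Central angle c = 2·arcsin(√a) = 2.43420 rad.
Distance = R·c = 3389.5 × 2.4342 ≈ 8251 km.

8251 km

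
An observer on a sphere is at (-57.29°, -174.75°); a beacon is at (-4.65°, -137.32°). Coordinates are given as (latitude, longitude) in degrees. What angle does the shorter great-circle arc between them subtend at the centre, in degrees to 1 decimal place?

60.3°

With latitudes φ₁ = -57.290°, φ₂ = -4.650° and longitude difference Δλ = 37.430°:
Haversine: a = sin²(Δφ/2) + cos φ₁ cos φ₂ sin²(Δλ/2) = 0.1966 + (0.5404)(0.9967)(0.1030) = 0.25204.
Central angle c = 2·arcsin(√a) = 1.05190 rad.
So the angular separation is 60.3°.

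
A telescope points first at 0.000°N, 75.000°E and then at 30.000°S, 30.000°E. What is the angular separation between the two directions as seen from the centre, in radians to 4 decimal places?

Let φ₁ = 0.0000 rad, φ₂ = -0.5236 rad, and Δλ = -0.7854 rad.
cos c = sin φ₁ sin φ₂ + cos φ₁ cos φ₂ cos Δλ = (0.0000)(-0.5000) + (1.0000)(0.8660)(0.7071) = 0.61237,
so c = arccos(0.61237) = 0.91174 rad.
So the angular separation is 0.9117 rad.

0.9117 rad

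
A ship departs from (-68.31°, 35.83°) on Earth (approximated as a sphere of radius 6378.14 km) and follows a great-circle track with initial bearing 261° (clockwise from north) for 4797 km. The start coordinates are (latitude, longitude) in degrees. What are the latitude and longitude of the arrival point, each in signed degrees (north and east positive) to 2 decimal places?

Angular distance δ = d/R = 4797/6378.14 = 0.75210 rad; initial bearing θ = 4.5553 rad.
sin φ₂ = sin φ₁ cos δ + cos φ₁ sin δ cos θ = (-0.9292)(0.7303) + (0.3696)(0.6832)(-0.1564) = -0.7180, so φ₂ = -45.89°.
Δλ = atan2(sin θ sin δ cos φ₁, cos δ − sin φ₁ sin φ₂) = atan2(-0.2494, 0.0630) = -75.812°.
λ₂ = 35.830° − 75.812° = -39.98°.

-45.89°, -39.98°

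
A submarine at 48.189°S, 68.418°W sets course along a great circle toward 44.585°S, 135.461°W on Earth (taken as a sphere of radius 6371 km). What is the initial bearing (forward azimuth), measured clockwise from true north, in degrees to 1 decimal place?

248.3°

Δλ = -67.043° = -1.1701 rad.
y = sin Δλ · cos φ₂ = (-0.9208)(0.7122) = -0.6558
x = cos φ₁ sin φ₂ − sin φ₁ cos φ₂ cos Δλ = (0.6667)(-0.7020) − (-0.7453)(0.7122)(0.3900) = -0.2609
θ = atan2(y, x) = -111.70°; adding 360° gives 248.3°.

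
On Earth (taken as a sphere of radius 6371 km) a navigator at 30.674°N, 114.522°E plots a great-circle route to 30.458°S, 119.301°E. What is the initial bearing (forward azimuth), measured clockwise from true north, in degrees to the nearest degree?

With φ₁ = 0.5354, φ₂ = -0.5316, Δλ = 0.0834 rad, the forward-azimuth formula gives
θ = atan2( sin Δλ cos φ₂ , cos φ₁ sin φ₂ − sin φ₁ cos φ₂ cos Δλ ) = atan2(0.0718, -0.8742) = 175.30°.
So the initial bearing is 175°.

175°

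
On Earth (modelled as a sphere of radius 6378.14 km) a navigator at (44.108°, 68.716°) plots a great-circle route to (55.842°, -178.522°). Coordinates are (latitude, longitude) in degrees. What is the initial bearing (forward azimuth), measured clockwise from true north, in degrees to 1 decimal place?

34.8°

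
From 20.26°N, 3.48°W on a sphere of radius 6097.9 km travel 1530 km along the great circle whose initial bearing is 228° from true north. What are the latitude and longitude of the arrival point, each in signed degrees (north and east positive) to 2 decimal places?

Angular distance δ = d/R = 1530/6097.9 = 0.25091 rad; initial bearing θ = 3.9794 rad.
sin φ₂ = sin φ₁ cos δ + cos φ₁ sin δ cos θ = (0.3463)(0.9687) + (0.9381)(0.2483)(-0.6691) = 0.1796, so φ₂ = 10.35°.
Δλ = atan2(sin θ sin δ cos φ₁, cos δ − sin φ₁ sin φ₂) = atan2(-0.1731, 0.9065) = -10.810°.
λ₂ = -3.480° − 10.810° = -14.29°.

10.35°, -14.29°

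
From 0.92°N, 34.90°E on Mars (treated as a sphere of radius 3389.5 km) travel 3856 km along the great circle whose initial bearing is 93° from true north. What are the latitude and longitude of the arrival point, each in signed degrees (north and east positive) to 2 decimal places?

-2.34°, 100.01°

Angular distance δ = d/R = 3856/3389.5 = 1.13763 rad; initial bearing θ = 1.6232 rad.
sin φ₂ = sin φ₁ cos δ + cos φ₁ sin δ cos θ = (0.0161)(0.4197) + (0.9999)(0.9076)(-0.0523) = -0.0408, so φ₂ = -2.34°.
Δλ = atan2(sin θ sin δ cos φ₁, cos δ − sin φ₁ sin φ₂) = atan2(0.9063, 0.4204) = 65.115°.
λ₂ = 34.900° + 65.115° = 100.01°.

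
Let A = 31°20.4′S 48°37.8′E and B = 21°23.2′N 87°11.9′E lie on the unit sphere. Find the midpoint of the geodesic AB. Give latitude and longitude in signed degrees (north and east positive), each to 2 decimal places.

-5.27°, 68.78°

The central angle between A and B is δ = 1.1239 rad.
With f = 0.5, the slerp weights are sin((1−f)δ)/sin δ = 0.5909 and sin(fδ)/sin δ = 0.5909.
Weighted sum of the unit vectors: (0.5909)·(0.5645,0.6410,-0.5201) + (0.5909)·(0.0455,0.9300,0.3647) = (0.3604, 0.9283, -0.0919).
Converting back: φ = atan2(z, √(x²+y²)) = -5.27°, λ = atan2(y, x) = 68.78°.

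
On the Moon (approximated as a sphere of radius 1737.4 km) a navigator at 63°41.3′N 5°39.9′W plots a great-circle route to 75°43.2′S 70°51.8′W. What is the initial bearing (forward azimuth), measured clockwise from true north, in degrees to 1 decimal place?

With φ₁ = 1.1116, φ₂ = -1.3216, Δλ = -1.1379 rad, the forward-azimuth formula gives
θ = atan2( sin Δλ cos φ₂ , cos φ₁ sin φ₂ − sin φ₁ cos φ₂ cos Δλ ) = atan2(-0.2239, -0.5223) = -156.80°.
Adding 360° brings this into [0°, 360°): 203.2°.

203.2°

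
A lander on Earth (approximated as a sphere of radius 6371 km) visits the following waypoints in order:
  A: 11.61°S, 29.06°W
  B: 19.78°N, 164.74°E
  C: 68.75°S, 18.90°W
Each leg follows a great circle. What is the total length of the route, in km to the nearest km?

32846 km

Leg A→B: central angle 2.8696 rad, distance 18282.4 km.
Leg B→C: central angle 2.2860 rad, distance 14564.1 km.
Total: 18282.4 + 14564.1 ≈ 32846 km.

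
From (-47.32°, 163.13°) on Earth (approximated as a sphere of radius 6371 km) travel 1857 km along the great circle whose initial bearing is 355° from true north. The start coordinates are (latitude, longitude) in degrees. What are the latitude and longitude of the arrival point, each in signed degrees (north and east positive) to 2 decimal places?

Angular distance δ = d/R = 1857/6371 = 0.29148 rad; initial bearing θ = 6.1959 rad.
sin φ₂ = sin φ₁ cos δ + cos φ₁ sin δ cos θ = (-0.7352)(0.9578) + (0.6779)(0.2874)(0.9962) = -0.5101, so φ₂ = -30.67°.
Δλ = atan2(sin θ sin δ cos φ₁, cos δ − sin φ₁ sin φ₂) = atan2(-0.0170, 0.5828) = -1.669°.
λ₂ = 163.130° − 1.669° = 161.46°.

-30.67°, 161.46°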